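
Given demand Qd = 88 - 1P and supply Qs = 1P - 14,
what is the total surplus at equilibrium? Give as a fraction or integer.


Find equilibrium: 88 - 1P = 1P - 14
88 + 14 = 2P
P* = 102/2 = 51
Q* = 1*51 - 14 = 37
Inverse demand: P = 88 - Q/1, so P_max = 88
Inverse supply: P = 14 + Q/1, so P_min = 14
CS = (1/2) * 37 * (88 - 51) = 1369/2
PS = (1/2) * 37 * (51 - 14) = 1369/2
TS = CS + PS = 1369/2 + 1369/2 = 1369

1369


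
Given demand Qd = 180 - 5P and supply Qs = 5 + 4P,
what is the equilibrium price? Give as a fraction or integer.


At equilibrium, Qd = Qs.
180 - 5P = 5 + 4P
180 - 5 = 5P + 4P
175 = 9P
P* = 175/9 = 175/9

175/9


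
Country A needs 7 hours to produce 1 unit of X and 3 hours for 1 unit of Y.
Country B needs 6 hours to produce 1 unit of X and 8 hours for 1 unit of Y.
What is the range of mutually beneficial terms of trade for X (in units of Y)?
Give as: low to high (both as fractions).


Opportunity cost of X for Country A = hours_X / hours_Y = 7/3 = 7/3 units of Y
Opportunity cost of X for Country B = hours_X / hours_Y = 6/8 = 3/4 units of Y
Terms of trade must be between the two opportunity costs.
Range: 3/4 to 7/3

3/4 to 7/3


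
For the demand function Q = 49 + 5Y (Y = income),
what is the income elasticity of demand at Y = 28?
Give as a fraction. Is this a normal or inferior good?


dQ/dY = 5
At Y = 28: Q = 49 + 5*28 = 189
Ey = (dQ/dY)(Y/Q) = 5 * 28 / 189 = 20/27
Since Ey > 0, this is a normal good.

20/27 (normal good)


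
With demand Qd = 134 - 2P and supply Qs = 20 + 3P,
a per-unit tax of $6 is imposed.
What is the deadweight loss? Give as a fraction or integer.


Pre-tax equilibrium quantity: Q* = 442/5
Post-tax equilibrium quantity: Q_tax = 406/5
Reduction in quantity: Q* - Q_tax = 36/5
DWL = (1/2) * tax * (Q* - Q_tax)
DWL = (1/2) * 6 * 36/5 = 108/5

108/5


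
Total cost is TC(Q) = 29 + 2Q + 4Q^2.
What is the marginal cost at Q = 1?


MC = dTC/dQ = 2 + 2*4*Q
At Q = 1:
MC = 2 + 8*1
MC = 2 + 8 = 10

10


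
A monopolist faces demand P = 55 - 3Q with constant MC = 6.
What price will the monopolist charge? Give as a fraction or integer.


MR = 55 - 6Q
Set MR = MC: 55 - 6Q = 6
Q* = 49/6
Substitute into demand:
P* = 55 - 3*49/6 = 61/2

61/2


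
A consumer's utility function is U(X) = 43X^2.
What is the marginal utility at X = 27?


MU = dU/dX = 43*2*X^(2-1)
MU = 86*X^1
At X = 27:
MU = 86 * 27^1
MU = 86 * 27 = 2322

2322


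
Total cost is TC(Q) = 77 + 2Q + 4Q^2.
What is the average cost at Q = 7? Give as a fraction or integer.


TC(7) = 77 + 2*7 + 4*7^2
TC(7) = 77 + 14 + 196 = 287
AC = TC/Q = 287/7 = 41

41


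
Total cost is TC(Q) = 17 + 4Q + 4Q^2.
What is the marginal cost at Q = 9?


MC = dTC/dQ = 4 + 2*4*Q
At Q = 9:
MC = 4 + 8*9
MC = 4 + 72 = 76

76


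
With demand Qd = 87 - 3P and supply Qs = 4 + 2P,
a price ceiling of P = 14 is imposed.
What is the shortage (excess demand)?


At P = 14:
Qd = 87 - 3*14 = 45
Qs = 4 + 2*14 = 32
Shortage = Qd - Qs = 45 - 32 = 13

13


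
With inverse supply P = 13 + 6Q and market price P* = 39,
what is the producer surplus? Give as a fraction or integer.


Minimum supply price (at Q=0): P_min = 13
Quantity supplied at P* = 39:
Q* = (39 - 13)/6 = 13/3
PS = (1/2) * Q* * (P* - P_min)
PS = (1/2) * 13/3 * (39 - 13)
PS = (1/2) * 13/3 * 26 = 169/3

169/3


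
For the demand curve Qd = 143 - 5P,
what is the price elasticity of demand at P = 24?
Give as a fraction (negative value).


dQ/dP = -5
At P = 24: Q = 143 - 5*24 = 23
E = (dQ/dP)(P/Q) = (-5)(24/23) = -120/23

-120/23


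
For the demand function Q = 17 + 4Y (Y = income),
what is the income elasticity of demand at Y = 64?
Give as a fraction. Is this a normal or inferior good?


dQ/dY = 4
At Y = 64: Q = 17 + 4*64 = 273
Ey = (dQ/dY)(Y/Q) = 4 * 64 / 273 = 256/273
Since Ey > 0, this is a normal good.

256/273 (normal good)


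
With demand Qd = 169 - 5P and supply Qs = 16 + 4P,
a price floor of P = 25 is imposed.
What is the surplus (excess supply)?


At P = 25:
Qd = 169 - 5*25 = 44
Qs = 16 + 4*25 = 116
Surplus = Qs - Qd = 116 - 44 = 72

72


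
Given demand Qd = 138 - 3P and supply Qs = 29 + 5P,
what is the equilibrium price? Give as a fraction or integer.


At equilibrium, Qd = Qs.
138 - 3P = 29 + 5P
138 - 29 = 3P + 5P
109 = 8P
P* = 109/8 = 109/8

109/8


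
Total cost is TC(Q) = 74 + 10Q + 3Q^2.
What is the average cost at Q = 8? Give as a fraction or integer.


TC(8) = 74 + 10*8 + 3*8^2
TC(8) = 74 + 80 + 192 = 346
AC = TC/Q = 346/8 = 173/4

173/4


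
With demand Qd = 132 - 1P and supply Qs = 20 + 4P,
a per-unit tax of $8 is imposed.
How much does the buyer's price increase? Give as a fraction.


With a per-unit tax, the buyer's price increase depends on relative slopes.
Supply slope: d = 4, Demand slope: b = 1
Buyer's price increase = d * tax / (b + d)
= 4 * 8 / (1 + 4)
= 32 / 5 = 32/5

32/5


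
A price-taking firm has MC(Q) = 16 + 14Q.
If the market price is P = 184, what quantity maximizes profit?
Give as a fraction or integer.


In perfect competition, profit is maximized where P = MC.
184 = 16 + 14Q
168 = 14Q
Q* = 168/14 = 12

12


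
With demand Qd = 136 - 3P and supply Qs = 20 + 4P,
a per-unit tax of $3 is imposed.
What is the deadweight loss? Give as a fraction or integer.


Pre-tax equilibrium quantity: Q* = 604/7
Post-tax equilibrium quantity: Q_tax = 568/7
Reduction in quantity: Q* - Q_tax = 36/7
DWL = (1/2) * tax * (Q* - Q_tax)
DWL = (1/2) * 3 * 36/7 = 54/7

54/7


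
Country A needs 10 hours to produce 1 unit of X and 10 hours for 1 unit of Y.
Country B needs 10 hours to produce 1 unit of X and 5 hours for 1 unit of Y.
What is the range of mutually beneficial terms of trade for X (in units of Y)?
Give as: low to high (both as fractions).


Opportunity cost of X for Country A = hours_X / hours_Y = 10/10 = 1 units of Y
Opportunity cost of X for Country B = hours_X / hours_Y = 10/5 = 2 units of Y
Terms of trade must be between the two opportunity costs.
Range: 1 to 2

1 to 2


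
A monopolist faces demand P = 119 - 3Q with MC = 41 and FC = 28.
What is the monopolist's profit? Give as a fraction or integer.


MR = MC: 119 - 6Q = 41
Q* = 13
P* = 119 - 3*13 = 80
Profit = (P* - MC)*Q* - FC
= (80 - 41)*13 - 28
= 39*13 - 28
= 507 - 28 = 479

479


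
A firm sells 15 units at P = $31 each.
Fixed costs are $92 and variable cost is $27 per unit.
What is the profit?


Total Revenue = P * Q = 31 * 15 = $465
Total Cost = FC + VC*Q = 92 + 27*15 = $497
Profit = TR - TC = 465 - 497 = $-32

$-32


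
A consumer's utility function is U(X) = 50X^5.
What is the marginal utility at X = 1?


MU = dU/dX = 50*5*X^(5-1)
MU = 250*X^4
At X = 1:
MU = 250 * 1^4
MU = 250 * 1 = 250

250


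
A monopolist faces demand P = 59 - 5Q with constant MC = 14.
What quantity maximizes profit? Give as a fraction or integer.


TR = P*Q = (59 - 5Q)Q = 59Q - 5Q^2
MR = dTR/dQ = 59 - 10Q
Set MR = MC:
59 - 10Q = 14
45 = 10Q
Q* = 45/10 = 9/2

9/2


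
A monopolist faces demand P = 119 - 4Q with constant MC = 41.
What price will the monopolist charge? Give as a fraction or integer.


MR = 119 - 8Q
Set MR = MC: 119 - 8Q = 41
Q* = 39/4
Substitute into demand:
P* = 119 - 4*39/4 = 80

80


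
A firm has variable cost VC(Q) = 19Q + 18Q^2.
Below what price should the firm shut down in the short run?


AVC(Q) = VC(Q)/Q = 19 + 18Q
AVC is increasing in Q, so minimum AVC is at Q -> 0+.
Min AVC = 19
The firm should shut down if P < 19.

19


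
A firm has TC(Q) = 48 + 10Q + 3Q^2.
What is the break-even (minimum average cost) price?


AC(Q) = 48/Q + 10 + 3Q
To minimize: dAC/dQ = -48/Q^2 + 3 = 0
Q^2 = 48/3 = 16
Q* = 4
Min AC = 48/4 + 10 + 3*4
Min AC = 12 + 10 + 12 = 34

34


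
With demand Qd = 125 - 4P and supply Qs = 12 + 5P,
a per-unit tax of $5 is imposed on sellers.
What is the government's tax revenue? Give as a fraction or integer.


With tax on sellers, new supply: Qs' = 12 + 5(P - 5)
= 5P - 13
New equilibrium quantity:
Q_new = 191/3
Tax revenue = tax * Q_new = 5 * 191/3 = 955/3

955/3


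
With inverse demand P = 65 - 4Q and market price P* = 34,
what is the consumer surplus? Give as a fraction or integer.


Maximum willingness to pay (at Q=0): P_max = 65
Quantity demanded at P* = 34:
Q* = (65 - 34)/4 = 31/4
CS = (1/2) * Q* * (P_max - P*)
CS = (1/2) * 31/4 * (65 - 34)
CS = (1/2) * 31/4 * 31 = 961/8

961/8


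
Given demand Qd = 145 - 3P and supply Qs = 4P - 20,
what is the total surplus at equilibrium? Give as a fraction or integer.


Find equilibrium: 145 - 3P = 4P - 20
145 + 20 = 7P
P* = 165/7 = 165/7
Q* = 4*165/7 - 20 = 520/7
Inverse demand: P = 145/3 - Q/3, so P_max = 145/3
Inverse supply: P = 5 + Q/4, so P_min = 5
CS = (1/2) * 520/7 * (145/3 - 165/7) = 135200/147
PS = (1/2) * 520/7 * (165/7 - 5) = 33800/49
TS = CS + PS = 135200/147 + 33800/49 = 33800/21

33800/21


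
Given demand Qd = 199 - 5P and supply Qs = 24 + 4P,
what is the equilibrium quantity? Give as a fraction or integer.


First find equilibrium price:
199 - 5P = 24 + 4P
P* = 175/9 = 175/9
Then substitute into demand:
Q* = 199 - 5 * 175/9 = 916/9

916/9


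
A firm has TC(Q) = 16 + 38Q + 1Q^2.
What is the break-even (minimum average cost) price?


AC(Q) = 16/Q + 38 + 1Q
To minimize: dAC/dQ = -16/Q^2 + 1 = 0
Q^2 = 16/1 = 16
Q* = 4
Min AC = 16/4 + 38 + 1*4
Min AC = 4 + 38 + 4 = 46

46


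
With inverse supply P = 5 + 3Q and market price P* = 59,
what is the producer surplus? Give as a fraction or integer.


Minimum supply price (at Q=0): P_min = 5
Quantity supplied at P* = 59:
Q* = (59 - 5)/3 = 18
PS = (1/2) * Q* * (P* - P_min)
PS = (1/2) * 18 * (59 - 5)
PS = (1/2) * 18 * 54 = 486

486


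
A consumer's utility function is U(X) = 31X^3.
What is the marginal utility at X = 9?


MU = dU/dX = 31*3*X^(3-1)
MU = 93*X^2
At X = 9:
MU = 93 * 9^2
MU = 93 * 81 = 7533

7533


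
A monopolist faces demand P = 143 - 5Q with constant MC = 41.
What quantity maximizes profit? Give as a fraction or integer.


TR = P*Q = (143 - 5Q)Q = 143Q - 5Q^2
MR = dTR/dQ = 143 - 10Q
Set MR = MC:
143 - 10Q = 41
102 = 10Q
Q* = 102/10 = 51/5

51/5


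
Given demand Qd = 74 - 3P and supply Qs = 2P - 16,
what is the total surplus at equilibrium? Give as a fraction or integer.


Find equilibrium: 74 - 3P = 2P - 16
74 + 16 = 5P
P* = 90/5 = 18
Q* = 2*18 - 16 = 20
Inverse demand: P = 74/3 - Q/3, so P_max = 74/3
Inverse supply: P = 8 + Q/2, so P_min = 8
CS = (1/2) * 20 * (74/3 - 18) = 200/3
PS = (1/2) * 20 * (18 - 8) = 100
TS = CS + PS = 200/3 + 100 = 500/3

500/3


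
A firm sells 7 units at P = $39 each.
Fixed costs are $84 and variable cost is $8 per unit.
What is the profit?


Total Revenue = P * Q = 39 * 7 = $273
Total Cost = FC + VC*Q = 84 + 8*7 = $140
Profit = TR - TC = 273 - 140 = $133

$133


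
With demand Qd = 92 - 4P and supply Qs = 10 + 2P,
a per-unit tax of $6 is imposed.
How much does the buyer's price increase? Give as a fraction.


With a per-unit tax, the buyer's price increase depends on relative slopes.
Supply slope: d = 2, Demand slope: b = 4
Buyer's price increase = d * tax / (b + d)
= 2 * 6 / (4 + 2)
= 12 / 6 = 2

2


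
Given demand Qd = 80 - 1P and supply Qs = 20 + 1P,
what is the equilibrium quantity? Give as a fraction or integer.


First find equilibrium price:
80 - 1P = 20 + 1P
P* = 60/2 = 30
Then substitute into demand:
Q* = 80 - 1 * 30 = 50

50


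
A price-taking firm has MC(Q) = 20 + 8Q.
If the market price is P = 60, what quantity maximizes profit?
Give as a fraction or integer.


In perfect competition, profit is maximized where P = MC.
60 = 20 + 8Q
40 = 8Q
Q* = 40/8 = 5

5


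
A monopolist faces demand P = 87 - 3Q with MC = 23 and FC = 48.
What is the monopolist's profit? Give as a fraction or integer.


MR = MC: 87 - 6Q = 23
Q* = 32/3
P* = 87 - 3*32/3 = 55
Profit = (P* - MC)*Q* - FC
= (55 - 23)*32/3 - 48
= 32*32/3 - 48
= 1024/3 - 48 = 880/3

880/3


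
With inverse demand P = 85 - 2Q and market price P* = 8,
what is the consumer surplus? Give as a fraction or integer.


Maximum willingness to pay (at Q=0): P_max = 85
Quantity demanded at P* = 8:
Q* = (85 - 8)/2 = 77/2
CS = (1/2) * Q* * (P_max - P*)
CS = (1/2) * 77/2 * (85 - 8)
CS = (1/2) * 77/2 * 77 = 5929/4

5929/4


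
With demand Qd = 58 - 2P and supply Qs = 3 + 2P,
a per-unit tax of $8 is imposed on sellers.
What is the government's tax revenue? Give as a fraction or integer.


With tax on sellers, new supply: Qs' = 3 + 2(P - 8)
= 2P - 13
New equilibrium quantity:
Q_new = 45/2
Tax revenue = tax * Q_new = 8 * 45/2 = 180

180


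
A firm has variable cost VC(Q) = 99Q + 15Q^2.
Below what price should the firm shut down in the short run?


AVC(Q) = VC(Q)/Q = 99 + 15Q
AVC is increasing in Q, so minimum AVC is at Q -> 0+.
Min AVC = 99
The firm should shut down if P < 99.

99


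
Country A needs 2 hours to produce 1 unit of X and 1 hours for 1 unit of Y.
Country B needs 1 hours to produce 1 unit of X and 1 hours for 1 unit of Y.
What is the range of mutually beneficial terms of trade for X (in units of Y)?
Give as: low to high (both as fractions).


Opportunity cost of X for Country A = hours_X / hours_Y = 2/1 = 2 units of Y
Opportunity cost of X for Country B = hours_X / hours_Y = 1/1 = 1 units of Y
Terms of trade must be between the two opportunity costs.
Range: 1 to 2

1 to 2


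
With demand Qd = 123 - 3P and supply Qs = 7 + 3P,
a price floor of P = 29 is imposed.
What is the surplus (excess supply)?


At P = 29:
Qd = 123 - 3*29 = 36
Qs = 7 + 3*29 = 94
Surplus = Qs - Qd = 94 - 36 = 58

58


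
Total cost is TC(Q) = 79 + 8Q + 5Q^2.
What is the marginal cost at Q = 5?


MC = dTC/dQ = 8 + 2*5*Q
At Q = 5:
MC = 8 + 10*5
MC = 8 + 50 = 58

58


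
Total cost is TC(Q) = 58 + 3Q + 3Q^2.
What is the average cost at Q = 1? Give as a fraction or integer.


TC(1) = 58 + 3*1 + 3*1^2
TC(1) = 58 + 3 + 3 = 64
AC = TC/Q = 64/1 = 64

64


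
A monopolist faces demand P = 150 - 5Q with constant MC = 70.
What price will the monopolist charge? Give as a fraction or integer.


MR = 150 - 10Q
Set MR = MC: 150 - 10Q = 70
Q* = 8
Substitute into demand:
P* = 150 - 5*8 = 110

110


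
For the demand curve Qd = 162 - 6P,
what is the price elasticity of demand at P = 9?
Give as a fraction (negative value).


dQ/dP = -6
At P = 9: Q = 162 - 6*9 = 108
E = (dQ/dP)(P/Q) = (-6)(9/108) = -1/2

-1/2


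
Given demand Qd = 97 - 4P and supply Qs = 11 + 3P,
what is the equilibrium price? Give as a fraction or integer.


At equilibrium, Qd = Qs.
97 - 4P = 11 + 3P
97 - 11 = 4P + 3P
86 = 7P
P* = 86/7 = 86/7

86/7


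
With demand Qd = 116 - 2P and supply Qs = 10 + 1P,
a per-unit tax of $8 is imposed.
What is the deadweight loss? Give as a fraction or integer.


Pre-tax equilibrium quantity: Q* = 136/3
Post-tax equilibrium quantity: Q_tax = 40
Reduction in quantity: Q* - Q_tax = 16/3
DWL = (1/2) * tax * (Q* - Q_tax)
DWL = (1/2) * 8 * 16/3 = 64/3

64/3


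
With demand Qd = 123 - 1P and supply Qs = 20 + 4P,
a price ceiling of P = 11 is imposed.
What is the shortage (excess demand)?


At P = 11:
Qd = 123 - 1*11 = 112
Qs = 20 + 4*11 = 64
Shortage = Qd - Qs = 112 - 64 = 48

48


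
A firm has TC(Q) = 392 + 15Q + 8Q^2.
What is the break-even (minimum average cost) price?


AC(Q) = 392/Q + 15 + 8Q
To minimize: dAC/dQ = -392/Q^2 + 8 = 0
Q^2 = 392/8 = 49
Q* = 7
Min AC = 392/7 + 15 + 8*7
Min AC = 56 + 15 + 56 = 127

127


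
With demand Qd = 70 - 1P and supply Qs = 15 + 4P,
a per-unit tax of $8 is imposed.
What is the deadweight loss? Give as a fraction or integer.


Pre-tax equilibrium quantity: Q* = 59
Post-tax equilibrium quantity: Q_tax = 263/5
Reduction in quantity: Q* - Q_tax = 32/5
DWL = (1/2) * tax * (Q* - Q_tax)
DWL = (1/2) * 8 * 32/5 = 128/5

128/5


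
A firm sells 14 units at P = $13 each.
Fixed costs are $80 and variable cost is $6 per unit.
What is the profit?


Total Revenue = P * Q = 13 * 14 = $182
Total Cost = FC + VC*Q = 80 + 6*14 = $164
Profit = TR - TC = 182 - 164 = $18

$18


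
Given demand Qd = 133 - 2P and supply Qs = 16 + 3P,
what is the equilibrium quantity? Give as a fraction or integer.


First find equilibrium price:
133 - 2P = 16 + 3P
P* = 117/5 = 117/5
Then substitute into demand:
Q* = 133 - 2 * 117/5 = 431/5

431/5


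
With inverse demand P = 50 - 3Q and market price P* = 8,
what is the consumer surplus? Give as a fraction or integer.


Maximum willingness to pay (at Q=0): P_max = 50
Quantity demanded at P* = 8:
Q* = (50 - 8)/3 = 14
CS = (1/2) * Q* * (P_max - P*)
CS = (1/2) * 14 * (50 - 8)
CS = (1/2) * 14 * 42 = 294

294


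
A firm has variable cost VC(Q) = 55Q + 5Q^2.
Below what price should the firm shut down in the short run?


AVC(Q) = VC(Q)/Q = 55 + 5Q
AVC is increasing in Q, so minimum AVC is at Q -> 0+.
Min AVC = 55
The firm should shut down if P < 55.

55


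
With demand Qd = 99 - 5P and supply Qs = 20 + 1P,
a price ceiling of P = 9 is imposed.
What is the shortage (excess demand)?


At P = 9:
Qd = 99 - 5*9 = 54
Qs = 20 + 1*9 = 29
Shortage = Qd - Qs = 54 - 29 = 25

25


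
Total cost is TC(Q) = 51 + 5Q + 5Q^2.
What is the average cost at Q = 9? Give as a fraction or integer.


TC(9) = 51 + 5*9 + 5*9^2
TC(9) = 51 + 45 + 405 = 501
AC = TC/Q = 501/9 = 167/3

167/3


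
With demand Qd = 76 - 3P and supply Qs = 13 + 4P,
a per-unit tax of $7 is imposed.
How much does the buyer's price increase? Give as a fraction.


With a per-unit tax, the buyer's price increase depends on relative slopes.
Supply slope: d = 4, Demand slope: b = 3
Buyer's price increase = d * tax / (b + d)
= 4 * 7 / (3 + 4)
= 28 / 7 = 4

4


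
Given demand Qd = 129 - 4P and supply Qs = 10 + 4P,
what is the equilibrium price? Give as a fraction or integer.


At equilibrium, Qd = Qs.
129 - 4P = 10 + 4P
129 - 10 = 4P + 4P
119 = 8P
P* = 119/8 = 119/8

119/8


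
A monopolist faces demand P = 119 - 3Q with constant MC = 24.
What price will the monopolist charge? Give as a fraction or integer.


MR = 119 - 6Q
Set MR = MC: 119 - 6Q = 24
Q* = 95/6
Substitute into demand:
P* = 119 - 3*95/6 = 143/2

143/2


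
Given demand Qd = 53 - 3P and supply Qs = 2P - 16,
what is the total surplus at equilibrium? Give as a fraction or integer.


Find equilibrium: 53 - 3P = 2P - 16
53 + 16 = 5P
P* = 69/5 = 69/5
Q* = 2*69/5 - 16 = 58/5
Inverse demand: P = 53/3 - Q/3, so P_max = 53/3
Inverse supply: P = 8 + Q/2, so P_min = 8
CS = (1/2) * 58/5 * (53/3 - 69/5) = 1682/75
PS = (1/2) * 58/5 * (69/5 - 8) = 841/25
TS = CS + PS = 1682/75 + 841/25 = 841/15

841/15


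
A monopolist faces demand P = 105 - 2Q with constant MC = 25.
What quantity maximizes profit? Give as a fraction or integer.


TR = P*Q = (105 - 2Q)Q = 105Q - 2Q^2
MR = dTR/dQ = 105 - 4Q
Set MR = MC:
105 - 4Q = 25
80 = 4Q
Q* = 80/4 = 20

20


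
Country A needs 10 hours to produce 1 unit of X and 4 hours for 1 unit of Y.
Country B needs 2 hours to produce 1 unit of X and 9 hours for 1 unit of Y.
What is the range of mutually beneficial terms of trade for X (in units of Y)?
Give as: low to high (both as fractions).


Opportunity cost of X for Country A = hours_X / hours_Y = 10/4 = 5/2 units of Y
Opportunity cost of X for Country B = hours_X / hours_Y = 2/9 = 2/9 units of Y
Terms of trade must be between the two opportunity costs.
Range: 2/9 to 5/2

2/9 to 5/2


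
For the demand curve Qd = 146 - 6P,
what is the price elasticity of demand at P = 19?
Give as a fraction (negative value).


dQ/dP = -6
At P = 19: Q = 146 - 6*19 = 32
E = (dQ/dP)(P/Q) = (-6)(19/32) = -57/16

-57/16


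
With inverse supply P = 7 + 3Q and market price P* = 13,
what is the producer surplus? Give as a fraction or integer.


Minimum supply price (at Q=0): P_min = 7
Quantity supplied at P* = 13:
Q* = (13 - 7)/3 = 2
PS = (1/2) * Q* * (P* - P_min)
PS = (1/2) * 2 * (13 - 7)
PS = (1/2) * 2 * 6 = 6

6


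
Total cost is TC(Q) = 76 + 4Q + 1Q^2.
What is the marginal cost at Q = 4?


MC = dTC/dQ = 4 + 2*1*Q
At Q = 4:
MC = 4 + 2*4
MC = 4 + 8 = 12

12


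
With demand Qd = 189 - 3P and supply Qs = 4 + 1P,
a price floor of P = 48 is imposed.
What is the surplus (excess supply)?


At P = 48:
Qd = 189 - 3*48 = 45
Qs = 4 + 1*48 = 52
Surplus = Qs - Qd = 52 - 45 = 7

7


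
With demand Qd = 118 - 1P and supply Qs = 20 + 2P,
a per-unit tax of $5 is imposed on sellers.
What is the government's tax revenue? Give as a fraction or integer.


With tax on sellers, new supply: Qs' = 20 + 2(P - 5)
= 10 + 2P
New equilibrium quantity:
Q_new = 82
Tax revenue = tax * Q_new = 5 * 82 = 410

410


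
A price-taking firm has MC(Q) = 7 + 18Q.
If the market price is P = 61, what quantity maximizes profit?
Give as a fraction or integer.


In perfect competition, profit is maximized where P = MC.
61 = 7 + 18Q
54 = 18Q
Q* = 54/18 = 3

3


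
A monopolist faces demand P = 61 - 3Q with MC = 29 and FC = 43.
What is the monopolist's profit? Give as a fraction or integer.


MR = MC: 61 - 6Q = 29
Q* = 16/3
P* = 61 - 3*16/3 = 45
Profit = (P* - MC)*Q* - FC
= (45 - 29)*16/3 - 43
= 16*16/3 - 43
= 256/3 - 43 = 127/3

127/3


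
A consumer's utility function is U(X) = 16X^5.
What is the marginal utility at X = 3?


MU = dU/dX = 16*5*X^(5-1)
MU = 80*X^4
At X = 3:
MU = 80 * 3^4
MU = 80 * 81 = 6480

6480


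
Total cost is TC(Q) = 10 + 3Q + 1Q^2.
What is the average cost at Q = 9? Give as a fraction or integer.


TC(9) = 10 + 3*9 + 1*9^2
TC(9) = 10 + 27 + 81 = 118
AC = TC/Q = 118/9 = 118/9

118/9


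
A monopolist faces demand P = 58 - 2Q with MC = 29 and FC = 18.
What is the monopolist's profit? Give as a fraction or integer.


MR = MC: 58 - 4Q = 29
Q* = 29/4
P* = 58 - 2*29/4 = 87/2
Profit = (P* - MC)*Q* - FC
= (87/2 - 29)*29/4 - 18
= 29/2*29/4 - 18
= 841/8 - 18 = 697/8

697/8


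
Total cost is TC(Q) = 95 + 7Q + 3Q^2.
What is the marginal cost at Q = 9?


MC = dTC/dQ = 7 + 2*3*Q
At Q = 9:
MC = 7 + 6*9
MC = 7 + 54 = 61

61


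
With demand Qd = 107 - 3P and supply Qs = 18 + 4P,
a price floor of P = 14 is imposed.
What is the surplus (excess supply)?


At P = 14:
Qd = 107 - 3*14 = 65
Qs = 18 + 4*14 = 74
Surplus = Qs - Qd = 74 - 65 = 9

9


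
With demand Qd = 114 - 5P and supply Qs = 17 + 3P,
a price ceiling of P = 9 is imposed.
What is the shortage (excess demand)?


At P = 9:
Qd = 114 - 5*9 = 69
Qs = 17 + 3*9 = 44
Shortage = Qd - Qs = 69 - 44 = 25

25


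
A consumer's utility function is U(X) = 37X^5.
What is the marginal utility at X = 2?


MU = dU/dX = 37*5*X^(5-1)
MU = 185*X^4
At X = 2:
MU = 185 * 2^4
MU = 185 * 16 = 2960

2960


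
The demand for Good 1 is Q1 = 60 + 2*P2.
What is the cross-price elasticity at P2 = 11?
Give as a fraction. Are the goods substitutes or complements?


dQ1/dP2 = 2
At P2 = 11: Q1 = 60 + 2*11 = 82
Exy = (dQ1/dP2)(P2/Q1) = 2 * 11 / 82 = 11/41
Since Exy > 0, the goods are substitutes.

11/41 (substitutes)


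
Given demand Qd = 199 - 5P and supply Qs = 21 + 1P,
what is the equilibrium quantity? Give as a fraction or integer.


First find equilibrium price:
199 - 5P = 21 + 1P
P* = 178/6 = 89/3
Then substitute into demand:
Q* = 199 - 5 * 89/3 = 152/3

152/3


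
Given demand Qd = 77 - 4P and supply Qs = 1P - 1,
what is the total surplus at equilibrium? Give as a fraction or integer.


Find equilibrium: 77 - 4P = 1P - 1
77 + 1 = 5P
P* = 78/5 = 78/5
Q* = 1*78/5 - 1 = 73/5
Inverse demand: P = 77/4 - Q/4, so P_max = 77/4
Inverse supply: P = 1 + Q/1, so P_min = 1
CS = (1/2) * 73/5 * (77/4 - 78/5) = 5329/200
PS = (1/2) * 73/5 * (78/5 - 1) = 5329/50
TS = CS + PS = 5329/200 + 5329/50 = 5329/40

5329/40


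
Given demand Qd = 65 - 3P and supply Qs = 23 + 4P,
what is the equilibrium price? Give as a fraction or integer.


At equilibrium, Qd = Qs.
65 - 3P = 23 + 4P
65 - 23 = 3P + 4P
42 = 7P
P* = 42/7 = 6

6


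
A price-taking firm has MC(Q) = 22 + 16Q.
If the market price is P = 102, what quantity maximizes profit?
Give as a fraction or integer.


In perfect competition, profit is maximized where P = MC.
102 = 22 + 16Q
80 = 16Q
Q* = 80/16 = 5

5


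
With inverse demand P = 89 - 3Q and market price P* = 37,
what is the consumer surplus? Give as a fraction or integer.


Maximum willingness to pay (at Q=0): P_max = 89
Quantity demanded at P* = 37:
Q* = (89 - 37)/3 = 52/3
CS = (1/2) * Q* * (P_max - P*)
CS = (1/2) * 52/3 * (89 - 37)
CS = (1/2) * 52/3 * 52 = 1352/3

1352/3


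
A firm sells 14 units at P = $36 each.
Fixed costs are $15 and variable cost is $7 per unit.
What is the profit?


Total Revenue = P * Q = 36 * 14 = $504
Total Cost = FC + VC*Q = 15 + 7*14 = $113
Profit = TR - TC = 504 - 113 = $391

$391


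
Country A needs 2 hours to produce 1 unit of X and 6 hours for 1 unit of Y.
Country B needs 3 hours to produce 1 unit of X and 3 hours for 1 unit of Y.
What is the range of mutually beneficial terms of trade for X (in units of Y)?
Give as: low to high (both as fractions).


Opportunity cost of X for Country A = hours_X / hours_Y = 2/6 = 1/3 units of Y
Opportunity cost of X for Country B = hours_X / hours_Y = 3/3 = 1 units of Y
Terms of trade must be between the two opportunity costs.
Range: 1/3 to 1

1/3 to 1


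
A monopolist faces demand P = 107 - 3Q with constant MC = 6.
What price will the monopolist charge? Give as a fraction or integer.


MR = 107 - 6Q
Set MR = MC: 107 - 6Q = 6
Q* = 101/6
Substitute into demand:
P* = 107 - 3*101/6 = 113/2

113/2


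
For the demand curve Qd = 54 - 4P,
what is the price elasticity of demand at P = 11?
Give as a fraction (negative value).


dQ/dP = -4
At P = 11: Q = 54 - 4*11 = 10
E = (dQ/dP)(P/Q) = (-4)(11/10) = -22/5

-22/5


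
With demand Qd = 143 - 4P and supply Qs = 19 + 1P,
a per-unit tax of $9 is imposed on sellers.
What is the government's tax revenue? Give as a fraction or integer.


With tax on sellers, new supply: Qs' = 19 + 1(P - 9)
= 10 + 1P
New equilibrium quantity:
Q_new = 183/5
Tax revenue = tax * Q_new = 9 * 183/5 = 1647/5

1647/5


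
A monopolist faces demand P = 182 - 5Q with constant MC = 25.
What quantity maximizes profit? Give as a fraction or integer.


TR = P*Q = (182 - 5Q)Q = 182Q - 5Q^2
MR = dTR/dQ = 182 - 10Q
Set MR = MC:
182 - 10Q = 25
157 = 10Q
Q* = 157/10 = 157/10

157/10


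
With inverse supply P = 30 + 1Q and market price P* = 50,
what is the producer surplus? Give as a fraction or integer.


Minimum supply price (at Q=0): P_min = 30
Quantity supplied at P* = 50:
Q* = (50 - 30)/1 = 20
PS = (1/2) * Q* * (P* - P_min)
PS = (1/2) * 20 * (50 - 30)
PS = (1/2) * 20 * 20 = 200

200


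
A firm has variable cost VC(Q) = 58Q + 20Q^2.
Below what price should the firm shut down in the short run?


AVC(Q) = VC(Q)/Q = 58 + 20Q
AVC is increasing in Q, so minimum AVC is at Q -> 0+.
Min AVC = 58
The firm should shut down if P < 58.

58


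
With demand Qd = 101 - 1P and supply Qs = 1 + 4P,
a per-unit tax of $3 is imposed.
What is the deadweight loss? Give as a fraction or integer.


Pre-tax equilibrium quantity: Q* = 81
Post-tax equilibrium quantity: Q_tax = 393/5
Reduction in quantity: Q* - Q_tax = 12/5
DWL = (1/2) * tax * (Q* - Q_tax)
DWL = (1/2) * 3 * 12/5 = 18/5

18/5


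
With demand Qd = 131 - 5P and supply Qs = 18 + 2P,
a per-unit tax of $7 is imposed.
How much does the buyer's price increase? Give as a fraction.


With a per-unit tax, the buyer's price increase depends on relative slopes.
Supply slope: d = 2, Demand slope: b = 5
Buyer's price increase = d * tax / (b + d)
= 2 * 7 / (5 + 2)
= 14 / 7 = 2

2


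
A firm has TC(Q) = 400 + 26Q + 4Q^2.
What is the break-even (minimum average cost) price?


AC(Q) = 400/Q + 26 + 4Q
To minimize: dAC/dQ = -400/Q^2 + 4 = 0
Q^2 = 400/4 = 100
Q* = 10
Min AC = 400/10 + 26 + 4*10
Min AC = 40 + 26 + 40 = 106

106


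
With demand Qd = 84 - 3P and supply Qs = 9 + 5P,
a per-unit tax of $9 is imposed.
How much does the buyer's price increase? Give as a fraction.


With a per-unit tax, the buyer's price increase depends on relative slopes.
Supply slope: d = 5, Demand slope: b = 3
Buyer's price increase = d * tax / (b + d)
= 5 * 9 / (3 + 5)
= 45 / 8 = 45/8

45/8


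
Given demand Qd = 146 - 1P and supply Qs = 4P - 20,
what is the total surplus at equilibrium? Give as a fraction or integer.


Find equilibrium: 146 - 1P = 4P - 20
146 + 20 = 5P
P* = 166/5 = 166/5
Q* = 4*166/5 - 20 = 564/5
Inverse demand: P = 146 - Q/1, so P_max = 146
Inverse supply: P = 5 + Q/4, so P_min = 5
CS = (1/2) * 564/5 * (146 - 166/5) = 159048/25
PS = (1/2) * 564/5 * (166/5 - 5) = 39762/25
TS = CS + PS = 159048/25 + 39762/25 = 39762/5

39762/5


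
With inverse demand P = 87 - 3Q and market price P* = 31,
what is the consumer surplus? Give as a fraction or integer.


Maximum willingness to pay (at Q=0): P_max = 87
Quantity demanded at P* = 31:
Q* = (87 - 31)/3 = 56/3
CS = (1/2) * Q* * (P_max - P*)
CS = (1/2) * 56/3 * (87 - 31)
CS = (1/2) * 56/3 * 56 = 1568/3

1568/3


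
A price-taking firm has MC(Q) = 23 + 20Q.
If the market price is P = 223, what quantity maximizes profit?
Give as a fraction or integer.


In perfect competition, profit is maximized where P = MC.
223 = 23 + 20Q
200 = 20Q
Q* = 200/20 = 10

10


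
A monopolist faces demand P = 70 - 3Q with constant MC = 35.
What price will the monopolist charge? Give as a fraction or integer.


MR = 70 - 6Q
Set MR = MC: 70 - 6Q = 35
Q* = 35/6
Substitute into demand:
P* = 70 - 3*35/6 = 105/2

105/2


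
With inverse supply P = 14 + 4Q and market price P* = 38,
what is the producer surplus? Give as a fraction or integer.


Minimum supply price (at Q=0): P_min = 14
Quantity supplied at P* = 38:
Q* = (38 - 14)/4 = 6
PS = (1/2) * Q* * (P* - P_min)
PS = (1/2) * 6 * (38 - 14)
PS = (1/2) * 6 * 24 = 72

72


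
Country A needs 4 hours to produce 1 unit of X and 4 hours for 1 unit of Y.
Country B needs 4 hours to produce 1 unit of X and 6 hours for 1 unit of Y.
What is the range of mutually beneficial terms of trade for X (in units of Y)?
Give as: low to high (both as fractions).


Opportunity cost of X for Country A = hours_X / hours_Y = 4/4 = 1 units of Y
Opportunity cost of X for Country B = hours_X / hours_Y = 4/6 = 2/3 units of Y
Terms of trade must be between the two opportunity costs.
Range: 2/3 to 1

2/3 to 1


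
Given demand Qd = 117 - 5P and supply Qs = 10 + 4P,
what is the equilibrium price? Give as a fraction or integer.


At equilibrium, Qd = Qs.
117 - 5P = 10 + 4P
117 - 10 = 5P + 4P
107 = 9P
P* = 107/9 = 107/9

107/9


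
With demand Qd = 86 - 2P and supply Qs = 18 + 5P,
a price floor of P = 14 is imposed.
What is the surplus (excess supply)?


At P = 14:
Qd = 86 - 2*14 = 58
Qs = 18 + 5*14 = 88
Surplus = Qs - Qd = 88 - 58 = 30

30


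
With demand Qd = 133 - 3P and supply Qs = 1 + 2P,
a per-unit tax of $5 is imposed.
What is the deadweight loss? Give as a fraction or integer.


Pre-tax equilibrium quantity: Q* = 269/5
Post-tax equilibrium quantity: Q_tax = 239/5
Reduction in quantity: Q* - Q_tax = 6
DWL = (1/2) * tax * (Q* - Q_tax)
DWL = (1/2) * 5 * 6 = 15

15


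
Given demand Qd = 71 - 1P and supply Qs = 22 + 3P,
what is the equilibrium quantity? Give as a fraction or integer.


First find equilibrium price:
71 - 1P = 22 + 3P
P* = 49/4 = 49/4
Then substitute into demand:
Q* = 71 - 1 * 49/4 = 235/4

235/4


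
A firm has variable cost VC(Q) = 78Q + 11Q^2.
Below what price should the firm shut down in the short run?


AVC(Q) = VC(Q)/Q = 78 + 11Q
AVC is increasing in Q, so minimum AVC is at Q -> 0+.
Min AVC = 78
The firm should shut down if P < 78.

78


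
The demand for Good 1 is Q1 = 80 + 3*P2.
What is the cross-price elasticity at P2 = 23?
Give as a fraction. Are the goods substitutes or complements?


dQ1/dP2 = 3
At P2 = 23: Q1 = 80 + 3*23 = 149
Exy = (dQ1/dP2)(P2/Q1) = 3 * 23 / 149 = 69/149
Since Exy > 0, the goods are substitutes.

69/149 (substitutes)


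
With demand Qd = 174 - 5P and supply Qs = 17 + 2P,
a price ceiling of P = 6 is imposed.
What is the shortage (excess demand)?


At P = 6:
Qd = 174 - 5*6 = 144
Qs = 17 + 2*6 = 29
Shortage = Qd - Qs = 144 - 29 = 115

115


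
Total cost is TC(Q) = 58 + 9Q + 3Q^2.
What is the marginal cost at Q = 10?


MC = dTC/dQ = 9 + 2*3*Q
At Q = 10:
MC = 9 + 6*10
MC = 9 + 60 = 69

69


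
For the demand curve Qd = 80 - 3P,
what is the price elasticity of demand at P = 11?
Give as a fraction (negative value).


dQ/dP = -3
At P = 11: Q = 80 - 3*11 = 47
E = (dQ/dP)(P/Q) = (-3)(11/47) = -33/47

-33/47


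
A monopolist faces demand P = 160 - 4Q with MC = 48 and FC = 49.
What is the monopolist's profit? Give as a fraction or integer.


MR = MC: 160 - 8Q = 48
Q* = 14
P* = 160 - 4*14 = 104
Profit = (P* - MC)*Q* - FC
= (104 - 48)*14 - 49
= 56*14 - 49
= 784 - 49 = 735

735


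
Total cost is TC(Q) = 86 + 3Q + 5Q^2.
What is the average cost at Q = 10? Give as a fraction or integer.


TC(10) = 86 + 3*10 + 5*10^2
TC(10) = 86 + 30 + 500 = 616
AC = TC/Q = 616/10 = 308/5

308/5


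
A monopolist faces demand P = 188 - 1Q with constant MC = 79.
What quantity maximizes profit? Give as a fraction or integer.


TR = P*Q = (188 - 1Q)Q = 188Q - 1Q^2
MR = dTR/dQ = 188 - 2Q
Set MR = MC:
188 - 2Q = 79
109 = 2Q
Q* = 109/2 = 109/2

109/2


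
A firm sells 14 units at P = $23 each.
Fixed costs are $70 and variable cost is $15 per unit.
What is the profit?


Total Revenue = P * Q = 23 * 14 = $322
Total Cost = FC + VC*Q = 70 + 15*14 = $280
Profit = TR - TC = 322 - 280 = $42

$42


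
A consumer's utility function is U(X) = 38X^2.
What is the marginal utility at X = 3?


MU = dU/dX = 38*2*X^(2-1)
MU = 76*X^1
At X = 3:
MU = 76 * 3^1
MU = 76 * 3 = 228

228


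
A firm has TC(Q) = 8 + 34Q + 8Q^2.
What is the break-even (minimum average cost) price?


AC(Q) = 8/Q + 34 + 8Q
To minimize: dAC/dQ = -8/Q^2 + 8 = 0
Q^2 = 8/8 = 1
Q* = 1
Min AC = 8/1 + 34 + 8*1
Min AC = 8 + 34 + 8 = 50

50


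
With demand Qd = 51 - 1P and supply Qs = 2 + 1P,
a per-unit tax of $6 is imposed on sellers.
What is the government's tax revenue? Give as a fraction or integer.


With tax on sellers, new supply: Qs' = 2 + 1(P - 6)
= 1P - 4
New equilibrium quantity:
Q_new = 47/2
Tax revenue = tax * Q_new = 6 * 47/2 = 141

141


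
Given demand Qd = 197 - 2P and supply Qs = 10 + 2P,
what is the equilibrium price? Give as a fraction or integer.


At equilibrium, Qd = Qs.
197 - 2P = 10 + 2P
197 - 10 = 2P + 2P
187 = 4P
P* = 187/4 = 187/4

187/4


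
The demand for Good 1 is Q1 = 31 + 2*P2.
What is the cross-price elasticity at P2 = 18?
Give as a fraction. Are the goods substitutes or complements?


dQ1/dP2 = 2
At P2 = 18: Q1 = 31 + 2*18 = 67
Exy = (dQ1/dP2)(P2/Q1) = 2 * 18 / 67 = 36/67
Since Exy > 0, the goods are substitutes.

36/67 (substitutes)


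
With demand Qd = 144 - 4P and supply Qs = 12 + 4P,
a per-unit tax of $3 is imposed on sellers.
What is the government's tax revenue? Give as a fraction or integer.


With tax on sellers, new supply: Qs' = 12 + 4(P - 3)
= 0 + 4P
New equilibrium quantity:
Q_new = 72
Tax revenue = tax * Q_new = 3 * 72 = 216

216


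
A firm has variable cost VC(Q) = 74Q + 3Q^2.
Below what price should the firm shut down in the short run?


AVC(Q) = VC(Q)/Q = 74 + 3Q
AVC is increasing in Q, so minimum AVC is at Q -> 0+.
Min AVC = 74
The firm should shut down if P < 74.

74


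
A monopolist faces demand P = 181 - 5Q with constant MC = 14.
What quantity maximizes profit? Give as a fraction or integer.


TR = P*Q = (181 - 5Q)Q = 181Q - 5Q^2
MR = dTR/dQ = 181 - 10Q
Set MR = MC:
181 - 10Q = 14
167 = 10Q
Q* = 167/10 = 167/10

167/10


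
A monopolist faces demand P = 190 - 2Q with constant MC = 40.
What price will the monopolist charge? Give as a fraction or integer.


MR = 190 - 4Q
Set MR = MC: 190 - 4Q = 40
Q* = 75/2
Substitute into demand:
P* = 190 - 2*75/2 = 115

115


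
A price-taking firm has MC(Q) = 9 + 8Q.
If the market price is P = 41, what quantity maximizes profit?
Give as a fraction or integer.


In perfect competition, profit is maximized where P = MC.
41 = 9 + 8Q
32 = 8Q
Q* = 32/8 = 4

4


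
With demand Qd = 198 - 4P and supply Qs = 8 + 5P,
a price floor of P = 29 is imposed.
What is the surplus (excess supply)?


At P = 29:
Qd = 198 - 4*29 = 82
Qs = 8 + 5*29 = 153
Surplus = Qs - Qd = 153 - 82 = 71

71


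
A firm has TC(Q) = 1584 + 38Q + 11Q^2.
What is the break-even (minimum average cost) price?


AC(Q) = 1584/Q + 38 + 11Q
To minimize: dAC/dQ = -1584/Q^2 + 11 = 0
Q^2 = 1584/11 = 144
Q* = 12
Min AC = 1584/12 + 38 + 11*12
Min AC = 132 + 38 + 132 = 302

302


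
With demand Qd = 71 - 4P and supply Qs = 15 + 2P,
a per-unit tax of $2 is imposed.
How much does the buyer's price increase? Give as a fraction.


With a per-unit tax, the buyer's price increase depends on relative slopes.
Supply slope: d = 2, Demand slope: b = 4
Buyer's price increase = d * tax / (b + d)
= 2 * 2 / (4 + 2)
= 4 / 6 = 2/3

2/3


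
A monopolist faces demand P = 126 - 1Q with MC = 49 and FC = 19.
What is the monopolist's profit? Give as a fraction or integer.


MR = MC: 126 - 2Q = 49
Q* = 77/2
P* = 126 - 1*77/2 = 175/2
Profit = (P* - MC)*Q* - FC
= (175/2 - 49)*77/2 - 19
= 77/2*77/2 - 19
= 5929/4 - 19 = 5853/4

5853/4


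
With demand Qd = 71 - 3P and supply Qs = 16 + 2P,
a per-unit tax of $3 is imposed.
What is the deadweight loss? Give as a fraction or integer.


Pre-tax equilibrium quantity: Q* = 38
Post-tax equilibrium quantity: Q_tax = 172/5
Reduction in quantity: Q* - Q_tax = 18/5
DWL = (1/2) * tax * (Q* - Q_tax)
DWL = (1/2) * 3 * 18/5 = 27/5

27/5


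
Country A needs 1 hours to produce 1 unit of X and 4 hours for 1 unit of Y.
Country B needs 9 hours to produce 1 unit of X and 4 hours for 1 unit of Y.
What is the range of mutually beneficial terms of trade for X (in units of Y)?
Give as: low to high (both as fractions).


Opportunity cost of X for Country A = hours_X / hours_Y = 1/4 = 1/4 units of Y
Opportunity cost of X for Country B = hours_X / hours_Y = 9/4 = 9/4 units of Y
Terms of trade must be between the two opportunity costs.
Range: 1/4 to 9/4

1/4 to 9/4


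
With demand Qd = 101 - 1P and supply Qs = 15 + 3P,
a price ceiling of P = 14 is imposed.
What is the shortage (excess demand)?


At P = 14:
Qd = 101 - 1*14 = 87
Qs = 15 + 3*14 = 57
Shortage = Qd - Qs = 87 - 57 = 30

30


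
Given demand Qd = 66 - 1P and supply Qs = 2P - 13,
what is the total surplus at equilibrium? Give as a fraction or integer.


Find equilibrium: 66 - 1P = 2P - 13
66 + 13 = 3P
P* = 79/3 = 79/3
Q* = 2*79/3 - 13 = 119/3
Inverse demand: P = 66 - Q/1, so P_max = 66
Inverse supply: P = 13/2 + Q/2, so P_min = 13/2
CS = (1/2) * 119/3 * (66 - 79/3) = 14161/18
PS = (1/2) * 119/3 * (79/3 - 13/2) = 14161/36
TS = CS + PS = 14161/18 + 14161/36 = 14161/12

14161/12


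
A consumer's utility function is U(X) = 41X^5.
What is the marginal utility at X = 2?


MU = dU/dX = 41*5*X^(5-1)
MU = 205*X^4
At X = 2:
MU = 205 * 2^4
MU = 205 * 16 = 3280

3280


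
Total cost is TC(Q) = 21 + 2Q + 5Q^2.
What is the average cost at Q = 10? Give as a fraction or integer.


TC(10) = 21 + 2*10 + 5*10^2
TC(10) = 21 + 20 + 500 = 541
AC = TC/Q = 541/10 = 541/10

541/10


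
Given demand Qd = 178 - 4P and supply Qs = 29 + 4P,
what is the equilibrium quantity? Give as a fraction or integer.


First find equilibrium price:
178 - 4P = 29 + 4P
P* = 149/8 = 149/8
Then substitute into demand:
Q* = 178 - 4 * 149/8 = 207/2

207/2


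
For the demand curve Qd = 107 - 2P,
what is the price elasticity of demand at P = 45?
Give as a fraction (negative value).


dQ/dP = -2
At P = 45: Q = 107 - 2*45 = 17
E = (dQ/dP)(P/Q) = (-2)(45/17) = -90/17

-90/17


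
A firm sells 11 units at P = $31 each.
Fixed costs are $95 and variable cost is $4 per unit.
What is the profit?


Total Revenue = P * Q = 31 * 11 = $341
Total Cost = FC + VC*Q = 95 + 4*11 = $139
Profit = TR - TC = 341 - 139 = $202

$202
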